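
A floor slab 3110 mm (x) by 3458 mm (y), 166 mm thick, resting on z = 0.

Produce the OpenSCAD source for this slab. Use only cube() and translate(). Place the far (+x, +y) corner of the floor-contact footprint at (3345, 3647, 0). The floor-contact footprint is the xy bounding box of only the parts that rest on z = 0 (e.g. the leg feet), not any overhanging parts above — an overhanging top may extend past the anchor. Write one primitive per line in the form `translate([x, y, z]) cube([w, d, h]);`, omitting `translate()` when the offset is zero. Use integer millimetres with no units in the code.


translate([235, 189, 0]) cube([3110, 3458, 166]);


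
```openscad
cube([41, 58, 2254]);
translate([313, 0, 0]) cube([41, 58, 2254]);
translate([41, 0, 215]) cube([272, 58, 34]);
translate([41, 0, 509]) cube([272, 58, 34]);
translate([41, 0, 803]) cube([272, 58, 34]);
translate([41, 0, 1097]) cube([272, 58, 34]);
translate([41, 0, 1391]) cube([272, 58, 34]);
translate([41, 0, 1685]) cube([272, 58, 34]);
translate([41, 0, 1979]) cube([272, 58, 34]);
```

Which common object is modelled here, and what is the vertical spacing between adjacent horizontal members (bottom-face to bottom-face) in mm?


A ladder. The rung spacing is 294 mm.

Two tall 41×58 posts with 7 short bars between them — a ladder. Adjacent rungs sit at z = 215 and z = 509, so the spacing is 509 − 215 = 294 mm.


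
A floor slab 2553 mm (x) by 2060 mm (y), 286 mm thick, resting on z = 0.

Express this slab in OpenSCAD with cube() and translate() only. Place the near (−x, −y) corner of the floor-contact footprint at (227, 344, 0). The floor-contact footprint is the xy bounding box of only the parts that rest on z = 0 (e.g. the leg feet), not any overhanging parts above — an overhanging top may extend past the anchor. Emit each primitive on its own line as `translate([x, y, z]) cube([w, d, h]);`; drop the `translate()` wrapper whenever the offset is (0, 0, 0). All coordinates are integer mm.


translate([227, 344, 0]) cube([2553, 2060, 286]);


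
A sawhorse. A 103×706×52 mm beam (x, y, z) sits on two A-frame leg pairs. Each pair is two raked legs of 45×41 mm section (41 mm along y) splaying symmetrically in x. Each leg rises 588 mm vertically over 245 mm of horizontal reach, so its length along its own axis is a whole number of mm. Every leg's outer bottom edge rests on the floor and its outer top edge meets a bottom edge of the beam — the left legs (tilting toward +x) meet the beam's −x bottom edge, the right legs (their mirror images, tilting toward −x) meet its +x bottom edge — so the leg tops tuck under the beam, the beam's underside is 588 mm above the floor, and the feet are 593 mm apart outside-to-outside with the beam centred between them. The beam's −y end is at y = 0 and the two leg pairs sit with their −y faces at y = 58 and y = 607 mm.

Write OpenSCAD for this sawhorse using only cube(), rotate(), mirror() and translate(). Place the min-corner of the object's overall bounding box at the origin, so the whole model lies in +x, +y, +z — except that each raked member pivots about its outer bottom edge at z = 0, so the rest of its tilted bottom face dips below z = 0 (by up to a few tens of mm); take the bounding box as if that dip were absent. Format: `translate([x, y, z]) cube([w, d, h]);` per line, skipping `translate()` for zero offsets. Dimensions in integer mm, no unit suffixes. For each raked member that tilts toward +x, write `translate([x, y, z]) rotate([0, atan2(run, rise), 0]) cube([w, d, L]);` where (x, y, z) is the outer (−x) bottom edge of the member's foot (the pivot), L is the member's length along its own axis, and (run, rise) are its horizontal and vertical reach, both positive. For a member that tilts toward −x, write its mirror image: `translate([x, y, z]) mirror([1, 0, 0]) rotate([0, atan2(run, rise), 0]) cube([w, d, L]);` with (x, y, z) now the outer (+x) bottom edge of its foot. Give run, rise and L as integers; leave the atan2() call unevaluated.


translate([245, 0, 588]) cube([103, 706, 52]);
translate([0, 58, 0]) rotate([0, atan2(245, 588), 0]) cube([45, 41, 637]);
translate([593, 58, 0]) mirror([1, 0, 0]) rotate([0, atan2(245, 588), 0]) cube([45, 41, 637]);
translate([0, 607, 0]) rotate([0, atan2(245, 588), 0]) cube([45, 41, 637]);
translate([593, 607, 0]) mirror([1, 0, 0]) rotate([0, atan2(245, 588), 0]) cube([45, 41, 637]);


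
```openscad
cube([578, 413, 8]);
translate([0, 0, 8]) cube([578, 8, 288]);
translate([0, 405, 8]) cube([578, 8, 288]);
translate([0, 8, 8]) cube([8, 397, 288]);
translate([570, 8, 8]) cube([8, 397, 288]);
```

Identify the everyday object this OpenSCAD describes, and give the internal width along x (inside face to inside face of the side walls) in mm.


An open box. The internal width is 562 mm.

A 578×413 base slab with four walls standing on it — an open box. The base is 578 mm wide and the walls are 8 mm thick, so the internal width is 578 − 2 × 8 = 562 mm.


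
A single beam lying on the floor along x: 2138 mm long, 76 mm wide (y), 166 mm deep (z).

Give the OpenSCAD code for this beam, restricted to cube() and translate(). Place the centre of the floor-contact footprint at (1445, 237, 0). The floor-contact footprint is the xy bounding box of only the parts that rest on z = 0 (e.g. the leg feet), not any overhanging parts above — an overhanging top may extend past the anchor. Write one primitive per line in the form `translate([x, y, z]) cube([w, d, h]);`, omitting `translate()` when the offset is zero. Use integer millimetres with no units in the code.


translate([376, 199, 0]) cube([2138, 76, 166]);


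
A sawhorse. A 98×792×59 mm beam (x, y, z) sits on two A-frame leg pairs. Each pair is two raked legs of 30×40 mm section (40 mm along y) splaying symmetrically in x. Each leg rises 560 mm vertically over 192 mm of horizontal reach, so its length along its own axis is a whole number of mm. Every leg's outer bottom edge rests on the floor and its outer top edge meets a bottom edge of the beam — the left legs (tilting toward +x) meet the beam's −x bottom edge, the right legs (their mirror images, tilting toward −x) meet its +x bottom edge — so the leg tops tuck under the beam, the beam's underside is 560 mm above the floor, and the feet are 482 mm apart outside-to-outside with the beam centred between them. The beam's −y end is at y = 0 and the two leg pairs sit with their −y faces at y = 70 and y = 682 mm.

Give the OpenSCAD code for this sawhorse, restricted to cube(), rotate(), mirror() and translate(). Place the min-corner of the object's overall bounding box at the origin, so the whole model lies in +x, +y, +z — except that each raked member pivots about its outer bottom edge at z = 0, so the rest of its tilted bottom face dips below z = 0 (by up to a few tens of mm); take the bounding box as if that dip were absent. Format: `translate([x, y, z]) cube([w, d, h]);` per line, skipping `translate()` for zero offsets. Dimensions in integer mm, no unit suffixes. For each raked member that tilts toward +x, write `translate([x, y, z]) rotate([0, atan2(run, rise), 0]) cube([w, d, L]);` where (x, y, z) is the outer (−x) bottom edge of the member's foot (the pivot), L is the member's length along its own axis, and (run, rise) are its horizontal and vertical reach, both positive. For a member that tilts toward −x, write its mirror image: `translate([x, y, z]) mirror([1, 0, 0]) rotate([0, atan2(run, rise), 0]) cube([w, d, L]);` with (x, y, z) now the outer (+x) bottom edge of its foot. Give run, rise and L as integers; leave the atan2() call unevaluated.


translate([192, 0, 560]) cube([98, 792, 59]);
translate([0, 70, 0]) rotate([0, atan2(192, 560), 0]) cube([30, 40, 592]);
translate([482, 70, 0]) mirror([1, 0, 0]) rotate([0, atan2(192, 560), 0]) cube([30, 40, 592]);
translate([0, 682, 0]) rotate([0, atan2(192, 560), 0]) cube([30, 40, 592]);
translate([482, 682, 0]) mirror([1, 0, 0]) rotate([0, atan2(192, 560), 0]) cube([30, 40, 592]);


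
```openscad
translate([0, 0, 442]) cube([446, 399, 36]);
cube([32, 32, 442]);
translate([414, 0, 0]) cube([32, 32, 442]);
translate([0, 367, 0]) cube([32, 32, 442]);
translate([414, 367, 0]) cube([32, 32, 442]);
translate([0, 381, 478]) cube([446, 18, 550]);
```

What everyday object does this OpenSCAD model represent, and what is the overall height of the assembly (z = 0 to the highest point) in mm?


A chair. The overall height is 1028 mm.

A slab on four corner posts with a tall panel at the back — a chair. The seat slab sits at z = 442 with thickness 36, and the 550 mm backrest starts at the seat top, so the overall height is 442 + 36 + 550 = 1028 mm.


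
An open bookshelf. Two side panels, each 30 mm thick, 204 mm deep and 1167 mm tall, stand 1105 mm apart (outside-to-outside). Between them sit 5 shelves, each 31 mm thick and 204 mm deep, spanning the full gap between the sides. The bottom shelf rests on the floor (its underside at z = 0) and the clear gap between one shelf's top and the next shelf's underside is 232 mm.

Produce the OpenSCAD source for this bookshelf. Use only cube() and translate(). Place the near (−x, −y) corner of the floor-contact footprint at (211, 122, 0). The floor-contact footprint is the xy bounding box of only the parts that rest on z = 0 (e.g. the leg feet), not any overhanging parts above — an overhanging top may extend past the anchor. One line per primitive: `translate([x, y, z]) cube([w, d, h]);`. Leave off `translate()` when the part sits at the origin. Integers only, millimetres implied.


translate([211, 122, 0]) cube([30, 204, 1167]);
translate([1286, 122, 0]) cube([30, 204, 1167]);
translate([241, 122, 0]) cube([1045, 204, 31]);
translate([241, 122, 263]) cube([1045, 204, 31]);
translate([241, 122, 526]) cube([1045, 204, 31]);
translate([241, 122, 789]) cube([1045, 204, 31]);
translate([241, 122, 1052]) cube([1045, 204, 31]);


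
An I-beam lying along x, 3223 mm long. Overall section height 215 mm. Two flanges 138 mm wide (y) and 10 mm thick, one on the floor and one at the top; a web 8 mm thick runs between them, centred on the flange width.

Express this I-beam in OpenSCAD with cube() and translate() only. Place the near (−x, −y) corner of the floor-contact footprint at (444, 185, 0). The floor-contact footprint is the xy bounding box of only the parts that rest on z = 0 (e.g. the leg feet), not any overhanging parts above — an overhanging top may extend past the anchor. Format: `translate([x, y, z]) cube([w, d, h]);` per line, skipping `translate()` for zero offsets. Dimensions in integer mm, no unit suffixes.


translate([444, 185, 0]) cube([3223, 138, 10]);
translate([444, 250, 10]) cube([3223, 8, 195]);
translate([444, 185, 205]) cube([3223, 138, 10]);


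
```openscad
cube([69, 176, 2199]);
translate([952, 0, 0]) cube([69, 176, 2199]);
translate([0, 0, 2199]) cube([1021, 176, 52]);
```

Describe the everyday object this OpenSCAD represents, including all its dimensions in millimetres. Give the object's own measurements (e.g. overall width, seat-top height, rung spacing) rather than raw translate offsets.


A door frame. The clear opening is 883 mm wide and 2199 mm high. Two 69 mm wide jambs, 176 mm deep, stand either side of the opening from the floor to the top of the opening. A 52 mm thick head sits across the top of both jambs, spanning the full outside width of the frame.


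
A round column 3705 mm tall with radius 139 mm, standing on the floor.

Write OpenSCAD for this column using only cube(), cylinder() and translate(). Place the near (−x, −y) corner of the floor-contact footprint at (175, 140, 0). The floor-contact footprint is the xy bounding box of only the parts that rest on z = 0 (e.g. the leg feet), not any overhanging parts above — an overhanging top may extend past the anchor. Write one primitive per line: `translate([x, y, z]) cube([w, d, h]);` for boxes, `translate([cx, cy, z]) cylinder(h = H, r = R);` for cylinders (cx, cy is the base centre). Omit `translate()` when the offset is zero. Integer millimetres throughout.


translate([314, 279, 0]) cylinder(h = 3705, r = 139);


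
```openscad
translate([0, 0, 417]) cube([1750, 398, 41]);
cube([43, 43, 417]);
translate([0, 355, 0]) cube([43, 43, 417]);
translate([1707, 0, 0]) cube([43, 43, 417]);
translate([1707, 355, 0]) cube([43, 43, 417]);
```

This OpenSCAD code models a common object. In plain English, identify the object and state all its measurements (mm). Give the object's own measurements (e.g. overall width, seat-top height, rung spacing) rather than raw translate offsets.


A long wooden bench with a 1750 mm (x) × 398 mm (y) seat, 41 mm thick, its top surface 458 mm above the floor. Four 43 mm square legs at the seat corners, flush with the edges, run from z = 0 to the seat underside.


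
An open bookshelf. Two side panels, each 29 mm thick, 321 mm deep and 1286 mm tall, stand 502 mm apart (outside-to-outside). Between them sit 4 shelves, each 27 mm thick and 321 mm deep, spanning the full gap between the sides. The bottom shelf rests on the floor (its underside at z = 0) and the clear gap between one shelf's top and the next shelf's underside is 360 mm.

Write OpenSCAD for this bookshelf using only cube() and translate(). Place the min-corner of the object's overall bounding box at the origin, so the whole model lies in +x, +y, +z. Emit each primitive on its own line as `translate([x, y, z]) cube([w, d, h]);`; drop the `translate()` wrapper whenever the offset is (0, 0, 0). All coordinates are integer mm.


cube([29, 321, 1286]);
translate([473, 0, 0]) cube([29, 321, 1286]);
translate([29, 0, 0]) cube([444, 321, 27]);
translate([29, 0, 387]) cube([444, 321, 27]);
translate([29, 0, 774]) cube([444, 321, 27]);
translate([29, 0, 1161]) cube([444, 321, 27]);


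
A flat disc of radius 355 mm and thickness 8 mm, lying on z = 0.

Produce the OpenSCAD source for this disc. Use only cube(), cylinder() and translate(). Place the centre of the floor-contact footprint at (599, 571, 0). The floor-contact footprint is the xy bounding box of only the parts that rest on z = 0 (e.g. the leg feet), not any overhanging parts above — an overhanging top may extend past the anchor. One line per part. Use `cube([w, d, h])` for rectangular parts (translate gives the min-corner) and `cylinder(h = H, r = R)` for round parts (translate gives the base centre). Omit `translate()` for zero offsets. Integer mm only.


translate([599, 571, 0]) cylinder(h = 8, r = 355);


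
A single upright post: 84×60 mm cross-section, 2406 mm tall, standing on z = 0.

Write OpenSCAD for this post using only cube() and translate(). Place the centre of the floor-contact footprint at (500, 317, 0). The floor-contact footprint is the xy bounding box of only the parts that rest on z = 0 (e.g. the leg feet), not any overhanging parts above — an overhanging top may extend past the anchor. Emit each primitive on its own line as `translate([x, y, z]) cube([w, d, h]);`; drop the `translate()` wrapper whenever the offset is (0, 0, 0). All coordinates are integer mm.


translate([458, 287, 0]) cube([84, 60, 2406]);


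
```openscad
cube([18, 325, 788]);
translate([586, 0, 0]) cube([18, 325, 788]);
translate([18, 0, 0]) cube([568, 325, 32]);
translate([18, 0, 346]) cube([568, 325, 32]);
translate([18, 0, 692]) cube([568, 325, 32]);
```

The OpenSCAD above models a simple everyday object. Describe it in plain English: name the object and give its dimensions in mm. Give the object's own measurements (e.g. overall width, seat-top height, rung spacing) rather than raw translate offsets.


An open bookshelf. Two side panels, each 18 mm thick, 325 mm deep and 788 mm tall, stand 604 mm apart (outside-to-outside). Between them sit 3 shelves, each 32 mm thick and 325 mm deep, spanning the full gap between the sides. The bottom shelf rests on the floor (its underside at z = 0) and the clear gap between one shelf's top and the next shelf's underside is 314 mm.


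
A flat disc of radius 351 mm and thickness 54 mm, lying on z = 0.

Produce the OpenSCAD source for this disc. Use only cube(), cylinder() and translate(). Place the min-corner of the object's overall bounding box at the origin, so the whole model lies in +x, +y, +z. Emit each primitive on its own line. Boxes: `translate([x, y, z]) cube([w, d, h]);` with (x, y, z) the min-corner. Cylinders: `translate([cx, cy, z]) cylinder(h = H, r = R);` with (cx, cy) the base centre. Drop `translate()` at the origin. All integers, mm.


translate([351, 351, 0]) cylinder(h = 54, r = 351);


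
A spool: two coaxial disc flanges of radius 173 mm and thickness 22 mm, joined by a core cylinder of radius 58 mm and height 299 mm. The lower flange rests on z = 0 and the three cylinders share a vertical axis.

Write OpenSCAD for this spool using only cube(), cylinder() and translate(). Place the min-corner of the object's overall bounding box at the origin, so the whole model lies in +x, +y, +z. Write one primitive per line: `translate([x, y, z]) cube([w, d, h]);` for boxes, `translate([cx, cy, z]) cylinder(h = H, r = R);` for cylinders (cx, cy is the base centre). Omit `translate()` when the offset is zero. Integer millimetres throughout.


translate([173, 173, 0]) cylinder(h = 22, r = 173);
translate([173, 173, 22]) cylinder(h = 299, r = 58);
translate([173, 173, 321]) cylinder(h = 22, r = 173);


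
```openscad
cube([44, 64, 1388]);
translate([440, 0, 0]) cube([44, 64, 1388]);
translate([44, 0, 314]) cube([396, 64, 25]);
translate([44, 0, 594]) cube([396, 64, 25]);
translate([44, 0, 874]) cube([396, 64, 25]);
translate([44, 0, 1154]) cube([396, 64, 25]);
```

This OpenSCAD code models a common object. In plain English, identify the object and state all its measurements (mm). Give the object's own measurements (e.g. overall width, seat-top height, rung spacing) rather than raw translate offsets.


A straight ladder. Two 44×64 mm vertical rails, 1388 mm tall, stand 484 mm apart (outside-to-outside) with their front faces coplanar on the −y side. 4 rungs, each 64 mm deep and 25 mm tall, span between the inner faces of the rails, front faces flush with the rails. The lowest rung's underside is at z = 314 mm and rungs are spaced 280 mm apart (underside to underside).


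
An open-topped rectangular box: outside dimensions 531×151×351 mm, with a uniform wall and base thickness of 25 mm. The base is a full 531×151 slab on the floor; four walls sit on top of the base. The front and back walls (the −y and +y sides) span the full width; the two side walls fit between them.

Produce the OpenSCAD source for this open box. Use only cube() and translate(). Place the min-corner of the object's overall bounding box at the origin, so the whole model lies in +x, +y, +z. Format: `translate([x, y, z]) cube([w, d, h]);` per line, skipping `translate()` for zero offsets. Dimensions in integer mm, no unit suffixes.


cube([531, 151, 25]);
translate([0, 0, 25]) cube([531, 25, 326]);
translate([0, 126, 25]) cube([531, 25, 326]);
translate([0, 25, 25]) cube([25, 101, 326]);
translate([506, 25, 25]) cube([25, 101, 326]);


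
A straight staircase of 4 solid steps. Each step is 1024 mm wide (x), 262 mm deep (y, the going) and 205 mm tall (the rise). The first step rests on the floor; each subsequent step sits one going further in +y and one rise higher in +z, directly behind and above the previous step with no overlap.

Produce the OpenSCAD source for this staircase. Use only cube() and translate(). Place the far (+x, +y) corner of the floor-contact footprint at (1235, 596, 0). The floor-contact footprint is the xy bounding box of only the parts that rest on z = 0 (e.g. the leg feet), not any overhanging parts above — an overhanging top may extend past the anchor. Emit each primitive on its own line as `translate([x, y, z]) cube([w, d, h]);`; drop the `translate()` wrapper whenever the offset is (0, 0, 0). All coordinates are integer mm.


translate([211, 334, 0]) cube([1024, 262, 205]);
translate([211, 596, 205]) cube([1024, 262, 205]);
translate([211, 858, 410]) cube([1024, 262, 205]);
translate([211, 1120, 615]) cube([1024, 262, 205]);


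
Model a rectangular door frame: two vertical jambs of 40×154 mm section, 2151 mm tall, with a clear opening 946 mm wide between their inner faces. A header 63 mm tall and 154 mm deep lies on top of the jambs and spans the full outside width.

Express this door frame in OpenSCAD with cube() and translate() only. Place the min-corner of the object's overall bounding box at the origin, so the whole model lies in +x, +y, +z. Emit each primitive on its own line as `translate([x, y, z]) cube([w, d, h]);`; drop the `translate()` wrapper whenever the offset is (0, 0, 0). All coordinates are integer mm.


cube([40, 154, 2151]);
translate([986, 0, 0]) cube([40, 154, 2151]);
translate([0, 0, 2151]) cube([1026, 154, 63]);


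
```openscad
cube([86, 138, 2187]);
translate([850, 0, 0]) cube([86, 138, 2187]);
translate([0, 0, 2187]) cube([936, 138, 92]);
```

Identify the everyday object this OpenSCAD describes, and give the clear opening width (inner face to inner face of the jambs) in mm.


A door frame. The clear opening width is 764 mm.

Two 2187 mm tall posts with a header on top — a door frame. The left jamb is 86 mm wide at x = 0; the right jamb starts at x = 850. The clear opening is 850 − 86 = 764 mm.


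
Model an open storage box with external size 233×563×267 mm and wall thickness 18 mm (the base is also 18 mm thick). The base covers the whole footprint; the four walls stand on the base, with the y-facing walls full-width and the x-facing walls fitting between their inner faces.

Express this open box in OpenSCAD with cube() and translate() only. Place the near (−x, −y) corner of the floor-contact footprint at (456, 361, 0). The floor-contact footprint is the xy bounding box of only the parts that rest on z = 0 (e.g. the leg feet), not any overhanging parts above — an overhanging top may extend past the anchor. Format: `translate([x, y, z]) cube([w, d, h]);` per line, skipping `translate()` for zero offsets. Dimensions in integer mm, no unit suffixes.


translate([456, 361, 0]) cube([233, 563, 18]);
translate([456, 361, 18]) cube([233, 18, 249]);
translate([456, 906, 18]) cube([233, 18, 249]);
translate([456, 379, 18]) cube([18, 527, 249]);
translate([671, 379, 18]) cube([18, 527, 249]);


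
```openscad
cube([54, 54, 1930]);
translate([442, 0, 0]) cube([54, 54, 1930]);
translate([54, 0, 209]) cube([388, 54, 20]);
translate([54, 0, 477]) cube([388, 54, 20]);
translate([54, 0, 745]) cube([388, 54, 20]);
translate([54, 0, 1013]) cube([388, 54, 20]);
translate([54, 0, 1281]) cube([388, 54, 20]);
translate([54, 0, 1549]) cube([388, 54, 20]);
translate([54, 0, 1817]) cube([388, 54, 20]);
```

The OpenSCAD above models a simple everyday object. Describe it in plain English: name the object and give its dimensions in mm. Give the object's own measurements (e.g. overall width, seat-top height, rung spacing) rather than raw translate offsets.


A straight ladder. Two 54×54 mm vertical rails, 1930 mm tall, stand 496 mm apart (outside-to-outside) with their front faces coplanar on the −y side. 7 rungs, each 54 mm deep and 20 mm tall, span between the inner faces of the rails, front faces flush with the rails. The lowest rung's underside is at z = 209 mm and rungs are spaced 268 mm apart (underside to underside).


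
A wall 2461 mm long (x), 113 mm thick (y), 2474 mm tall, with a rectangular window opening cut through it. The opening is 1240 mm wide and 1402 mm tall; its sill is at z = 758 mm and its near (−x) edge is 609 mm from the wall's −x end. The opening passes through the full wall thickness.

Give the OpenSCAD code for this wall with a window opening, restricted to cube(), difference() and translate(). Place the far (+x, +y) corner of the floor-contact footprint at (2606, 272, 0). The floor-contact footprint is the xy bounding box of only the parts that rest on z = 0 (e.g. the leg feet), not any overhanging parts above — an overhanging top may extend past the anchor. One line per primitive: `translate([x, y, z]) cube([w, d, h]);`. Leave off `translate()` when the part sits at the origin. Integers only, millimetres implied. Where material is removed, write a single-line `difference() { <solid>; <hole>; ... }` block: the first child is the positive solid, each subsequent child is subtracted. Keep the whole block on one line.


difference() { translate([145, 159, 0]) cube([2461, 113, 2474]); translate([754, 159, 758]) cube([1240, 113, 1402]); }


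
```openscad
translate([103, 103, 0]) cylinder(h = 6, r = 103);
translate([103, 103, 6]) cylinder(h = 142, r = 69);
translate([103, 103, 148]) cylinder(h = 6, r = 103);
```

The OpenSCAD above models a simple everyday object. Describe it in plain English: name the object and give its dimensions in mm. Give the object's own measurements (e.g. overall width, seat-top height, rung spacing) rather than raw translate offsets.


A spool: two coaxial disc flanges of radius 103 mm and thickness 6 mm, joined by a core cylinder of radius 69 mm and height 142 mm. The lower flange rests on z = 0 and the three cylinders share a vertical axis.


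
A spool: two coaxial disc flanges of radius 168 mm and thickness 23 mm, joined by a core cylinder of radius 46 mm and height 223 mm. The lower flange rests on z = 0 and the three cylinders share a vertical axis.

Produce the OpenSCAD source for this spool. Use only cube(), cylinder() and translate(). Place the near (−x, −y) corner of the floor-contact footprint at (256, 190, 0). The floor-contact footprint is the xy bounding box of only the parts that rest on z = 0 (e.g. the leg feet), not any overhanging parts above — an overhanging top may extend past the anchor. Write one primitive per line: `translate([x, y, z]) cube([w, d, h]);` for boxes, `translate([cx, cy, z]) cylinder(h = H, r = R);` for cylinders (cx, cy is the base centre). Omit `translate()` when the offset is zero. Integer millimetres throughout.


translate([424, 358, 0]) cylinder(h = 23, r = 168);
translate([424, 358, 23]) cylinder(h = 223, r = 46);
translate([424, 358, 246]) cylinder(h = 23, r = 168);


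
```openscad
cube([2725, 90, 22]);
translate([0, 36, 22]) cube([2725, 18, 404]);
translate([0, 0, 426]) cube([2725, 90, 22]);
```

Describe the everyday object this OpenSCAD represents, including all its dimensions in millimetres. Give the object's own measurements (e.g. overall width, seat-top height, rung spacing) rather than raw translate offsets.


An I-beam lying along x, 2725 mm long. Overall section height 448 mm. Two flanges 90 mm wide (y) and 22 mm thick, one on the floor and one at the top; a web 18 mm thick runs between them, centred on the flange width.


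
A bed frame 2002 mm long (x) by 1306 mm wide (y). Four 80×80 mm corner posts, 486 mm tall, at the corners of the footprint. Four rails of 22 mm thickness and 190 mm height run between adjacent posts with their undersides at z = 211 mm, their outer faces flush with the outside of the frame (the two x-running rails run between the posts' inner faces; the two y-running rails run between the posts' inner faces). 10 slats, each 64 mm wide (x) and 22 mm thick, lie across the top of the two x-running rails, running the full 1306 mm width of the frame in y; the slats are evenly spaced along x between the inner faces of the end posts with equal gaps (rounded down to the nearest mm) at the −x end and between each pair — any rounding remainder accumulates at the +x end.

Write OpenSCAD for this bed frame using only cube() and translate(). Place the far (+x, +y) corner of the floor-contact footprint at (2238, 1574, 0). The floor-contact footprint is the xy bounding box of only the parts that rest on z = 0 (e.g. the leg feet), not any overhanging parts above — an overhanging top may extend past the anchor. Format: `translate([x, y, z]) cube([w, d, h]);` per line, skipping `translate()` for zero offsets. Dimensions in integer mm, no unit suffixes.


// slat z = rail_z + rail_h = 211 + 190 = 401
// slat gap = ⌊(1842 − 10·64) / 11⌋ = 109
translate([236, 268, 0]) cube([80, 80, 486]);
translate([236, 1494, 0]) cube([80, 80, 486]);
translate([2158, 268, 0]) cube([80, 80, 486]);
translate([2158, 1494, 0]) cube([80, 80, 486]);
translate([316, 268, 211]) cube([1842, 22, 190]);
translate([316, 1552, 211]) cube([1842, 22, 190]);
translate([236, 348, 211]) cube([22, 1146, 190]);
translate([2216, 348, 211]) cube([22, 1146, 190]);
translate([425, 268, 401]) cube([64, 1306, 22]);
translate([598, 268, 401]) cube([64, 1306, 22]);
translate([771, 268, 401]) cube([64, 1306, 22]);
translate([944, 268, 401]) cube([64, 1306, 22]);
translate([1117, 268, 401]) cube([64, 1306, 22]);
translate([1290, 268, 401]) cube([64, 1306, 22]);
translate([1463, 268, 401]) cube([64, 1306, 22]);
translate([1636, 268, 401]) cube([64, 1306, 22]);
translate([1809, 268, 401]) cube([64, 1306, 22]);
translate([1982, 268, 401]) cube([64, 1306, 22]);


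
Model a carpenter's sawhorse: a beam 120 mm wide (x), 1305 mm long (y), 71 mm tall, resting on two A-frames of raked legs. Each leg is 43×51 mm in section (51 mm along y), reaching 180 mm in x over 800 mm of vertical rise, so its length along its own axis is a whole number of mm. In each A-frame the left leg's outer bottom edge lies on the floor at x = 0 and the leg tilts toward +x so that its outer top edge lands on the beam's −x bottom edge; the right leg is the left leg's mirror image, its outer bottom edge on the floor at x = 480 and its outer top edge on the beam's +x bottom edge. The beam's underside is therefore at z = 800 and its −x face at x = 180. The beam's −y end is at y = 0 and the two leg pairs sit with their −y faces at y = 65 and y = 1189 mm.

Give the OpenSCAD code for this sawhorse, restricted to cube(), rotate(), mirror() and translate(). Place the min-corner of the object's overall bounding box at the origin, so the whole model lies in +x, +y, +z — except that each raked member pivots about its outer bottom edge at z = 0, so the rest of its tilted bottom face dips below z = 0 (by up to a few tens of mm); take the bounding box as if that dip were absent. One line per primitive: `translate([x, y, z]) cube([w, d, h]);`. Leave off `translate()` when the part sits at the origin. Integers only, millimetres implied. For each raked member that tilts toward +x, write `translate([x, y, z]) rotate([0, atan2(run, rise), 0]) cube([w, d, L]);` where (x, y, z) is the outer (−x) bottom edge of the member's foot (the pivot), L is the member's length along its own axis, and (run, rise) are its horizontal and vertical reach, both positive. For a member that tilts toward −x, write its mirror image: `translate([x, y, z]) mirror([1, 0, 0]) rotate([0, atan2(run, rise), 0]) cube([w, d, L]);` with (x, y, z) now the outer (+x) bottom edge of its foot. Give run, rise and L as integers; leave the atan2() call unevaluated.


translate([180, 0, 800]) cube([120, 1305, 71]);
translate([0, 65, 0]) rotate([0, atan2(180, 800), 0]) cube([43, 51, 820]);
translate([480, 65, 0]) mirror([1, 0, 0]) rotate([0, atan2(180, 800), 0]) cube([43, 51, 820]);
translate([0, 1189, 0]) rotate([0, atan2(180, 800), 0]) cube([43, 51, 820]);
translate([480, 1189, 0]) mirror([1, 0, 0]) rotate([0, atan2(180, 800), 0]) cube([43, 51, 820]);


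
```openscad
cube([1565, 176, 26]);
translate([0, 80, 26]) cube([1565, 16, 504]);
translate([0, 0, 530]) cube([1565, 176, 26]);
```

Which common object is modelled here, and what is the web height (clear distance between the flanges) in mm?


An I-beam. The web height is 504 mm.

Two wide flanges with a thin centred web — an I-beam. Overall 556 mm minus two 26 mm flanges gives a web of 556 − 2·26 = 504 mm.


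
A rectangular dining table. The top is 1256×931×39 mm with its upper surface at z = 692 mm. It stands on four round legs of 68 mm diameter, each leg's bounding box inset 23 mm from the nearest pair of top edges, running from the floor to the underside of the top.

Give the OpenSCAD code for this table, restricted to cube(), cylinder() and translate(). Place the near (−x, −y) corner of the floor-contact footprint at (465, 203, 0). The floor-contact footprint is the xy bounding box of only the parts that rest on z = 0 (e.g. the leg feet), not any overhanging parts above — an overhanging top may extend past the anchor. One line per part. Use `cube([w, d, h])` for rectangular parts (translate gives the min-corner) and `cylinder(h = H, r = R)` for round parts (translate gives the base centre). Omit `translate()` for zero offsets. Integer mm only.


translate([442, 180, 653]) cube([1256, 931, 39]);
translate([499, 237, 0]) cylinder(h = 653, r = 34);
translate([1641, 237, 0]) cylinder(h = 653, r = 34);
translate([499, 1054, 0]) cylinder(h = 653, r = 34);
translate([1641, 1054, 0]) cylinder(h = 653, r = 34);


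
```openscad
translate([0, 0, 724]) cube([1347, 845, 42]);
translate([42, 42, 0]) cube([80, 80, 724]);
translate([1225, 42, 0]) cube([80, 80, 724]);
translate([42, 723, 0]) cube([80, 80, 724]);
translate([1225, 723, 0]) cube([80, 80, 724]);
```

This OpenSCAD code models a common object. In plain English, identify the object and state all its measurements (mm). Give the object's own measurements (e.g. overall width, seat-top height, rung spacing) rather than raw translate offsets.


A table: top 1347 mm (x) × 845 mm (y), 42 mm thick, upper face at z = 766 mm, on four 80×80 mm square legs, each inset 42 mm from the nearest pair of top edges from z = 0 to the bottom of the top.


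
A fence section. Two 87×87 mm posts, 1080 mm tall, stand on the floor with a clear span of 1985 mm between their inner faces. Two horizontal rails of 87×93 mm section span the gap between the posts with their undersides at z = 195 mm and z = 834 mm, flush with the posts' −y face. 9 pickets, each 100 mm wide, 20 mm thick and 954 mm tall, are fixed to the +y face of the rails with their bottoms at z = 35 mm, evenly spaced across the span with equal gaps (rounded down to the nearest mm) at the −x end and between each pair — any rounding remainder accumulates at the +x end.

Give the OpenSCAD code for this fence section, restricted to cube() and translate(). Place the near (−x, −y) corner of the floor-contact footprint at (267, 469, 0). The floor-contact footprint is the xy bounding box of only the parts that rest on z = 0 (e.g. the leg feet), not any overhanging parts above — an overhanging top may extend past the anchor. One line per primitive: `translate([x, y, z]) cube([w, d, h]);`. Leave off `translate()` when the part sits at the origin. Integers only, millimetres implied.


translate([267, 469, 0]) cube([87, 87, 1080]);
translate([2339, 469, 0]) cube([87, 87, 1080]);
translate([354, 469, 195]) cube([1985, 87, 93]);
translate([354, 469, 834]) cube([1985, 87, 93]);
translate([462, 556, 35]) cube([100, 20, 954]);
translate([670, 556, 35]) cube([100, 20, 954]);
translate([878, 556, 35]) cube([100, 20, 954]);
translate([1086, 556, 35]) cube([100, 20, 954]);
translate([1294, 556, 35]) cube([100, 20, 954]);
translate([1502, 556, 35]) cube([100, 20, 954]);
translate([1710, 556, 35]) cube([100, 20, 954]);
translate([1918, 556, 35]) cube([100, 20, 954]);
translate([2126, 556, 35]) cube([100, 20, 954]);


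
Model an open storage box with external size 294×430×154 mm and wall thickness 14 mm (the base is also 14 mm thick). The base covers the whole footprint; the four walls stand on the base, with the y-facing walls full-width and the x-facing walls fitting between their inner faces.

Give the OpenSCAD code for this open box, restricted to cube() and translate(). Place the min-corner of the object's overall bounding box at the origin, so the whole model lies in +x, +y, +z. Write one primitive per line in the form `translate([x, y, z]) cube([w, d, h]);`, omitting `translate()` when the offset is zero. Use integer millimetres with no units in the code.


cube([294, 430, 14]);
translate([0, 0, 14]) cube([294, 14, 140]);
translate([0, 416, 14]) cube([294, 14, 140]);
translate([0, 14, 14]) cube([14, 402, 140]);
translate([280, 14, 14]) cube([14, 402, 140]);


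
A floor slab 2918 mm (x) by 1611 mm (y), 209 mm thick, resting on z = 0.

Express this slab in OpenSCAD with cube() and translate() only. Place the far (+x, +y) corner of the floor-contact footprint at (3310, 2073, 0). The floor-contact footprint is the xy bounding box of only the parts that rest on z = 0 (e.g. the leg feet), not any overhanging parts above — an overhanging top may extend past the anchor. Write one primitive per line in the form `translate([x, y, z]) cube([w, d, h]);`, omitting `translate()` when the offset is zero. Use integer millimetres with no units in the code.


translate([392, 462, 0]) cube([2918, 1611, 209]);


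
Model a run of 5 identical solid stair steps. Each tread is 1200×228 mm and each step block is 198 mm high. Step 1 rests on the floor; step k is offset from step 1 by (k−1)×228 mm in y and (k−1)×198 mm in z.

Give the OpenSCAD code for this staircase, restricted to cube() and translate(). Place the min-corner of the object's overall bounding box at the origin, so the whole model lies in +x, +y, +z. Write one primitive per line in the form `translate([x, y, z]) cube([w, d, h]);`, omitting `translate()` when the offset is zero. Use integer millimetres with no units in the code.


cube([1200, 228, 198]);
translate([0, 228, 198]) cube([1200, 228, 198]);
translate([0, 456, 396]) cube([1200, 228, 198]);
translate([0, 684, 594]) cube([1200, 228, 198]);
translate([0, 912, 792]) cube([1200, 228, 198]);


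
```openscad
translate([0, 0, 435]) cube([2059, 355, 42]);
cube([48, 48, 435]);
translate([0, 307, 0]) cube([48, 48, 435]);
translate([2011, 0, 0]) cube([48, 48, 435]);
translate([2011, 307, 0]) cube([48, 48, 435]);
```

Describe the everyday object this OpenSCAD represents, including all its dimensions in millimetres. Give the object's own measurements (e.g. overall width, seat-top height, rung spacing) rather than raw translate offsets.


A long wooden bench with a 2059 mm (x) × 355 mm (y) seat, 42 mm thick, its top surface 477 mm above the floor. Four 48 mm square legs at the seat corners, flush with the edges, run from z = 0 to the seat underside.


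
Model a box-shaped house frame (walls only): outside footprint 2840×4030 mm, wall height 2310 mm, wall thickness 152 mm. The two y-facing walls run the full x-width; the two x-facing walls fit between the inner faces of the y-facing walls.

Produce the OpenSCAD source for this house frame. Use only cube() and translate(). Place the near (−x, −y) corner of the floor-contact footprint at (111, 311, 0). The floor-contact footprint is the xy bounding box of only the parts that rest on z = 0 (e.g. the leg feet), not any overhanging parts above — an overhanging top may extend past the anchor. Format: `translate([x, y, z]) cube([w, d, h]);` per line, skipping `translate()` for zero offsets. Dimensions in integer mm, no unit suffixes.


translate([111, 311, 0]) cube([2840, 152, 2310]);
translate([111, 4189, 0]) cube([2840, 152, 2310]);
translate([111, 463, 0]) cube([152, 3726, 2310]);
translate([2799, 463, 0]) cube([152, 3726, 2310]);


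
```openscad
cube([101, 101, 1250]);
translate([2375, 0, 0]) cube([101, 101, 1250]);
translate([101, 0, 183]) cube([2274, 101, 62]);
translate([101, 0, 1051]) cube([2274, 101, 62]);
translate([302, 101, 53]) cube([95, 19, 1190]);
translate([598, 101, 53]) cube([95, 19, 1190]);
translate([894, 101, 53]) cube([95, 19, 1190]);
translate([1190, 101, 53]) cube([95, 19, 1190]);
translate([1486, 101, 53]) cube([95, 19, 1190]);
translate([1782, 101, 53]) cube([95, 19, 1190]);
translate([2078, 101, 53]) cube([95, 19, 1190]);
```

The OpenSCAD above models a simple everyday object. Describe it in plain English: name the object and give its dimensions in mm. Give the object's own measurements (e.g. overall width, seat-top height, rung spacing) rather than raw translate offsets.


A fence section. Two 101×101 mm posts, 1250 mm tall, stand on the floor with a clear span of 2274 mm between their inner faces. Two horizontal rails of 101×62 mm section span the gap between the posts with their undersides at z = 183 mm and z = 1051 mm, flush with the posts' −y face. 7 pickets, each 95 mm wide, 19 mm thick and 1190 mm tall, are fixed to the +y face of the rails with their bottoms at z = 53 mm, spaced across the span with a 201 mm gap after the −x post and between neighbouring pickets, with 202 mm left before the +x post.
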